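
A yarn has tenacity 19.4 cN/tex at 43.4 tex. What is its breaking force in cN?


Formula: Breaking force = Tenacity * Linear density
F = 19.4 cN/tex * 43.4 tex
F = 841.96 cN

841.96 cN


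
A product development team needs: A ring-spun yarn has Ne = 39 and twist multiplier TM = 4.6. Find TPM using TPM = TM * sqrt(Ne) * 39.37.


Formula: TPM = TM * sqrt(Ne) * 39.37
Step 1: sqrt(Ne) = sqrt(39) = 6.245
Step 2: TM * sqrt(Ne) = 4.6 * 6.245 = 28.727
Step 3: TPM = 28.727 * 39.37 = 1131 twists/m

1131 twists/m


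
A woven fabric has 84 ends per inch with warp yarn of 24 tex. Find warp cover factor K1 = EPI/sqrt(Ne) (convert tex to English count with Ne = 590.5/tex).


Formula: K1 = EPI / sqrt(Ne), with Ne = 590.5 / tex_warp
Step 1: Ne = 590.5 / 24 = 24.604
Step 2: sqrt(Ne) = sqrt(24.604) = 4.9602
Step 3: K1 = 84 / 4.9602 = 16.9

16.9


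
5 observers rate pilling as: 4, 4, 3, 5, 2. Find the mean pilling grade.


Formula: Mean = sum / count
Sum = 4 + 4 + 3 + 5 + 2 = 18
Mean = 18 / 5 = 3.6

3.6


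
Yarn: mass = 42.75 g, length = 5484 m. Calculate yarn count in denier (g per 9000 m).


Formula: den = (mass_g / length_m) * 9000
Substituting: den = (42.75 / 5484) * 9000
Intermediate: 42.75 / 5484 = 0.0077954 g/m
den = 0.0077954 * 9000 = 70.2 denier

70.2 denier


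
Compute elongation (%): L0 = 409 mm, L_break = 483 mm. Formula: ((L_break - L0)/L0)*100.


Formula: Elongation (%) = ((L_break - L0) / L0) * 100
Step 1: Extension = 483 - 409 = 74 mm
Step 2: Elongation = (74 / 409) * 100
Step 3: Elongation = 0.180929 * 100 = 18.0929% ≈ 18.1%

18.1%


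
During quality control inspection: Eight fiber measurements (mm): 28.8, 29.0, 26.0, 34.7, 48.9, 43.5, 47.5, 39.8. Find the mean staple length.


Formula: Mean = sum of lengths / count
Sum = 28.8 + 29.0 + 26.0 + 34.7 + 48.9 + 43.5 + 47.5 + 39.8
Sum = 298.2 mm
Mean = 298.2 / 8 = 37.28 mm

37.28 mm


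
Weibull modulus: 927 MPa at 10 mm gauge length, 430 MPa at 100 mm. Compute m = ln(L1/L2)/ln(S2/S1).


Formula: m = ln(L1/L2) / ln(S2/S1)
Step 1: ln(L1/L2) = ln(10/100) = -2.30259
Step 2: S2/S1 = 430/927 = 0.46386
Step 3: ln(S2/S1) = ln(0.46386) = -0.76817
Step 4: m = -2.30259 / -0.76817 = 3.00

3.00 (Weibull m)


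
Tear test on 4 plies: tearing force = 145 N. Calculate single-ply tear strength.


Formula: Per-ply strength = Total force / Number of plies
Per-ply = 145 N / 4
Per-ply = 36.25 N

36.25 N


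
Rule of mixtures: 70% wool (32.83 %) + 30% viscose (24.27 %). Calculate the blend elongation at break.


Formula: Blend property = (fraction_A * property_A) + (fraction_B * property_B)
Step 1: Contribution A = 70/100 * 32.83 % = 22.981 %
Step 2: Contribution B = 30/100 * 24.27 % = 7.281 %
Step 3: Blend elongation at break = 22.981 + 7.281 = 30.262 %

30.262 %


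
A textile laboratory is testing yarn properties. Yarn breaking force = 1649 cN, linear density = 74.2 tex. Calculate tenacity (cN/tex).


Formula: Tenacity = Breaking force / Linear density
Tenacity = 1649 cN / 74.2 tex
Tenacity = 22.22 cN/tex

22.22 cN/tex


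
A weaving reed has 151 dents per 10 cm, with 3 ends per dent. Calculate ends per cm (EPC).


Formula: EPC = (dents per 10 cm * ends per dent) / 10
Step 1: Total ends per 10 cm = 151 * 3 = 453
Step 2: EPC = 453 / 10 = 45.3 ends/cm

45.3 ends/cm


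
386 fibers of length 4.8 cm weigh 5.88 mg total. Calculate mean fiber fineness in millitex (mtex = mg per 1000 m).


Formula: fineness (mtex) = mass (mg) / total length (km) = (mass_mg / total_length_m) * 1000
Step 1: Convert fiber length: 4.8 cm = 0.048 m
Step 2: Total fiber length = 386 * 0.048 = 18.528 m
Step 3: Linear density = 5.88 mg / 18.528 m = 0.3174 mg/m
Step 4: fineness = 0.3174 * 1000 = 317.4 mtex

317.4 mtex


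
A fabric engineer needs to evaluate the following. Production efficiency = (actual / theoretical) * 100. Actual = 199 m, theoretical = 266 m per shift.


Formula: Efficiency% = (Actual output / Theoretical output) * 100
Efficiency% = (199 / 266) * 100
Efficiency% = 0.74812 * 100 = 74.812% ≈ 74.8%

74.8%


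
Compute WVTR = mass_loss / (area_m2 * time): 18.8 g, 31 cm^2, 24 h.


Formula: WVTR = mass_loss / (area * time)
Step 1: Convert area: 31 cm^2 = 0.0031 m^2
Step 2: WVTR = 18.8 g / (0.0031 m^2 * 24 h)
Step 3: WVTR = 18.8 / 0.0744 = 252.7 g/m^2/h

252.7 g/m^2/h


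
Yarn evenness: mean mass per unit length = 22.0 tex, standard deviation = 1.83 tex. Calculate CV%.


Formula: CV% = (standard deviation / mean) * 100
Step 1: Ratio = 1.83 / 22.0 = 0.083182
Step 2: CV% = 0.083182 * 100 = 8.3182% ≈ 8.3%

8.3%


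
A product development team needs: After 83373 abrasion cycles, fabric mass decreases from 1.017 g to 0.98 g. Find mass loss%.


Formula: Mass loss% = ((m_before - m_after) / m_before) * 100
Step 1: Mass loss = 1.017 - 0.98 = 0.037 g
Step 2: Ratio = 0.037 / 1.017 = 0.0363815
Step 3: Mass loss% = 0.0363815 * 100 = 3.63815% ≈ 3.64%

3.64%


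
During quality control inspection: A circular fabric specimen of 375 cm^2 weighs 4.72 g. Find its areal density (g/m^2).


Formula: GSM = mass_g / area_m2
Step 1: Convert area: 375 cm^2 = 375 / 10000 = 0.0375 m^2
Step 2: GSM = 4.72 g / 0.0375 m^2 = 125.9 g/m^2

125.9 g/m^2


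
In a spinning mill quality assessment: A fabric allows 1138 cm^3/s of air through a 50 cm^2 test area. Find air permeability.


Formula: Air Permeability = Airflow / Test Area
AP = 1138 cm^3/s / 50 cm^2
AP = 22.8 cm^3/s/cm^2

22.8 cm^3/s/cm^2


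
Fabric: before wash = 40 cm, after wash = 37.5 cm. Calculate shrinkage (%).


Formula: Shrinkage% = ((L_before - L_after) / L_before) * 100
Step 1: Shrinkage = 40 - 37.5 = 2.5 cm
Step 2: Shrinkage% = (2.5 / 40) * 100
Step 3: Shrinkage% = 0.0625 * 100 = 6.25% ≈ 6.3%

6.3%


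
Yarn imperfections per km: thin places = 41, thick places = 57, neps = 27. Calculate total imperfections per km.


Formula: Total = thin places + thick places + neps
Total = 41 + 57 + 27
Total = 125 imperfections/km

125 imperfections/km


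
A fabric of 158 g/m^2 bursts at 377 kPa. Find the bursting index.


Formula: Bursting Index = Bursting Strength / Fabric GSM
BI = 377 kPa / 158 g/m^2
BI = 2.386 kPa/(g/m^2)

2.386 kPa/(g/m^2)


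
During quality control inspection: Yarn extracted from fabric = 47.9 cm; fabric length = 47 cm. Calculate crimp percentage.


Formula: Crimp% = ((L_yarn - L_fabric) / L_fabric) * 100
Step 1: Extension = 47.9 - 47 = 0.9 cm
Step 2: Crimp% = (0.9 / 47) * 100
Step 3: Crimp% = 0.019149 * 100 = 1.9149% ≈ 1.9%

1.9%


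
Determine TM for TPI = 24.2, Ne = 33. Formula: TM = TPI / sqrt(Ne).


Formula: TM = TPI / sqrt(Ne)
Step 1: sqrt(Ne) = sqrt(33) = 5.7446
Step 2: TM = 24.2 / 5.7446 = 4.21

4.21 TM


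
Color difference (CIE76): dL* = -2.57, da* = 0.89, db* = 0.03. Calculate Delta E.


Formula: Delta E = sqrt(dL*^2 + da*^2 + db*^2)
Step 1: dL*^2 = (-2.57)^2 = 6.6049
Step 2: da*^2 = 0.89^2 = 0.7921
Step 3: db*^2 = 0.03^2 = 0.0009
Step 4: Sum = 6.6049 + 0.7921 + 0.0009 = 7.3979
Step 5: Delta E = sqrt(7.3979) = 2.72

2.72 Delta E


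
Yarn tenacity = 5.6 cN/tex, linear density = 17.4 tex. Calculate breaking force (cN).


Formula: Breaking force = Tenacity * Linear density
F = 5.6 cN/tex * 17.4 tex
F = 97.44 cN

97.44 cN


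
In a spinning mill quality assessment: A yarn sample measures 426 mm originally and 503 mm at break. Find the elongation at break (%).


Formula: Elongation (%) = ((L_break - L0) / L0) * 100
Step 1: Extension = 503 - 426 = 77 mm
Step 2: Elongation = (77 / 426) * 100
Step 3: Elongation = 0.180751 * 100 = 18.0751% ≈ 18.1%

18.1%


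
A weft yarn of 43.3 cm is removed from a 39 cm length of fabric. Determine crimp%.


Formula: Crimp% = ((L_yarn - L_fabric) / L_fabric) * 100
Step 1: Extension = 43.3 - 39 = 4.3 cm
Step 2: Crimp% = (4.3 / 39) * 100
Step 3: Crimp% = 0.110256 * 100 = 11.0256% ≈ 11.0%

11.0%


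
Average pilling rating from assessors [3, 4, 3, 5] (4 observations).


Formula: Mean = sum / count
Sum = 3 + 4 + 3 + 5 = 15
Mean = 15 / 4 = 3.8

3.8


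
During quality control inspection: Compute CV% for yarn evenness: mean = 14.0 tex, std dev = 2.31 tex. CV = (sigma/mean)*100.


Formula: CV% = (standard deviation / mean) * 100
Step 1: Ratio = 2.31 / 14.0 = 0.165
Step 2: CV% = 0.165 * 100 = 16.5%

16.5%


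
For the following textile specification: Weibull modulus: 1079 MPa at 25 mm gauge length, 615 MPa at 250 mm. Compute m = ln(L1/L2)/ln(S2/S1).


Formula: m = ln(L1/L2) / ln(S2/S1)
Step 1: ln(L1/L2) = ln(25/250) = -2.30259
Step 2: S2/S1 = 615/1079 = 0.56997
Step 3: ln(S2/S1) = ln(0.56997) = -0.56217
Step 4: m = -2.30259 / -0.56217 = 4.10

4.10 (Weibull m)


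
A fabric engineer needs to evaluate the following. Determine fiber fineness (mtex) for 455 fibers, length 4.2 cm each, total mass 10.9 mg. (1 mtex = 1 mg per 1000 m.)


Formula: fineness (mtex) = mass (mg) / total length (km) = (mass_mg / total_length_m) * 1000
Step 1: Convert fiber length: 4.2 cm = 0.042 m
Step 2: Total fiber length = 455 * 0.042 = 19.11 m
Step 3: Linear density = 10.9 mg / 19.11 m = 0.5704 mg/m
Step 4: fineness = 0.5704 * 1000 = 570.4 mtex

570.4 mtex


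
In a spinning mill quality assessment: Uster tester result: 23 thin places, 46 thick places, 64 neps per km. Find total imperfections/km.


Formula: Total = thin places + thick places + neps
Total = 23 + 46 + 64
Total = 133 imperfections/km

133 imperfections/km


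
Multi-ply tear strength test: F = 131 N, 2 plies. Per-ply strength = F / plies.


Formula: Per-ply strength = Total force / Number of plies
Per-ply = 131 N / 2
Per-ply = 65.5 N

65.5 N


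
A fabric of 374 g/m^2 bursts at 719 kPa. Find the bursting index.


Formula: Bursting Index = Bursting Strength / Fabric GSM
BI = 719 kPa / 374 g/m^2
BI = 1.922 kPa/(g/m^2)

1.922 kPa/(g/m^2)


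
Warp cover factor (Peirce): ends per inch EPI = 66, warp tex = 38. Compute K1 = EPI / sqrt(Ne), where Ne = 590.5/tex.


Formula: K1 = EPI / sqrt(Ne), with Ne = 590.5 / tex_warp
Step 1: Ne = 590.5 / 38 = 15.539
Step 2: sqrt(Ne) = sqrt(15.539) = 3.942
Step 3: K1 = 66 / 3.942 = 16.7

16.7


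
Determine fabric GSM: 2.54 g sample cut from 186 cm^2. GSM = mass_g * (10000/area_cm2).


Formula: GSM = mass_g / area_m2
Step 1: Convert area: 186 cm^2 = 186 / 10000 = 0.0186 m^2
Step 2: GSM = 2.54 g / 0.0186 m^2 = 136.6 g/m^2

136.6 g/m^2


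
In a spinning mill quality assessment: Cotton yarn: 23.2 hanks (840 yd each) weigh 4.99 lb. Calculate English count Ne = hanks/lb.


Formula: Ne = hanks / mass_lb
Substituting: Ne = 23.2 / 4.99
Ne = 4.6

4.6 Ne


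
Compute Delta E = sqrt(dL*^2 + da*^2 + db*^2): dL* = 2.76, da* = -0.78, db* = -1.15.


Formula: Delta E = sqrt(dL*^2 + da*^2 + db*^2)
Step 1: dL*^2 = 2.76^2 = 7.6176
Step 2: da*^2 = (-0.78)^2 = 0.6084
Step 3: db*^2 = (-1.15)^2 = 1.3225
Step 4: Sum = 7.6176 + 0.6084 + 1.3225 = 9.5485
Step 5: Delta E = sqrt(9.5485) = 3.09

3.09 Delta E


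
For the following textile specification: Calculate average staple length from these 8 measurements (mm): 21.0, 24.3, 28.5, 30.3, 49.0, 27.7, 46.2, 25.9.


Formula: Mean = sum of lengths / count
Sum = 21.0 + 24.3 + 28.5 + 30.3 + 49.0 + 27.7 + 46.2 + 25.9
Sum = 252.9 mm
Mean = 252.9 / 8 = 31.61 mm

31.61 mm


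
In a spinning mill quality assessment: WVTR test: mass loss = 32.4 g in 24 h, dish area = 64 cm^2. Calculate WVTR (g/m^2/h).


Formula: WVTR = mass_loss / (area * time)
Step 1: Convert area: 64 cm^2 = 0.0064 m^2
Step 2: WVTR = 32.4 g / (0.0064 m^2 * 24 h)
Step 3: WVTR = 32.4 / 0.1536 = 210.9 g/m^2/h

210.9 g/m^2/h


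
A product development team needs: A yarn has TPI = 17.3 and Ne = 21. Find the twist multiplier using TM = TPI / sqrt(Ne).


Formula: TM = TPI / sqrt(Ne)
Step 1: sqrt(Ne) = sqrt(21) = 4.5826
Step 2: TM = 17.3 / 4.5826 = 3.78

3.78 TM


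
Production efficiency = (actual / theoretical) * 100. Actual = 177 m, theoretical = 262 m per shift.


Formula: Efficiency% = (Actual output / Theoretical output) * 100
Efficiency% = (177 / 262) * 100
Efficiency% = 0.675573 * 100 = 67.5573% ≈ 67.6%

67.6%


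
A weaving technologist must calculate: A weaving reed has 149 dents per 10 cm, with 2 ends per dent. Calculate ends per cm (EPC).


Formula: EPC = (dents per 10 cm * ends per dent) / 10
Step 1: Total ends per 10 cm = 149 * 2 = 298
Step 2: EPC = 298 / 10 = 29.8 ends/cm

29.8 ends/cm


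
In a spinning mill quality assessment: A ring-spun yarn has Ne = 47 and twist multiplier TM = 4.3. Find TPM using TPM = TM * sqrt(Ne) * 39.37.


Formula: TPM = TM * sqrt(Ne) * 39.37
Step 1: sqrt(Ne) = sqrt(47) = 6.8557
Step 2: TM * sqrt(Ne) = 4.3 * 6.8557 = 29.4795
Step 3: TPM = 29.4795 * 39.37 = 1161 twists/m

1161 twists/m


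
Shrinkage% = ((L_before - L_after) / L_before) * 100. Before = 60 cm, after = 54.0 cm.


Formula: Shrinkage% = ((L_before - L_after) / L_before) * 100
Step 1: Shrinkage = 60 - 54.0 = 6.0 cm
Step 2: Shrinkage% = (6.0 / 60) * 100
Step 3: Shrinkage% = 0.1 * 100 = 10.0%

10.0%


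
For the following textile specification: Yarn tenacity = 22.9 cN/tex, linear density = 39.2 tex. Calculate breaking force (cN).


Formula: Breaking force = Tenacity * Linear density
F = 22.9 cN/tex * 39.2 tex
F = 897.68 cN

897.68 cN


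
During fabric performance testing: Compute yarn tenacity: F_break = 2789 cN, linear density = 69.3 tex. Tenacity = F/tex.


Formula: Tenacity = Breaking force / Linear density
Tenacity = 2789 cN / 69.3 tex
Tenacity = 40.25 cN/tex

40.25 cN/tex


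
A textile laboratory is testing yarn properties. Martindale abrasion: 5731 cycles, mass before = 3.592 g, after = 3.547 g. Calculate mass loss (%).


Formula: Mass loss% = ((m_before - m_after) / m_before) * 100
Step 1: Mass loss = 3.592 - 3.547 = 0.045 g
Step 2: Ratio = 0.045 / 3.592 = 0.0125278
Step 3: Mass loss% = 0.0125278 * 100 = 1.25278% ≈ 1.25%

1.25%


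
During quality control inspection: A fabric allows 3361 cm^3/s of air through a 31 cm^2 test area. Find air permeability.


Formula: Air Permeability = Airflow / Test Area
AP = 3361 cm^3/s / 31 cm^2
AP = 108.4 cm^3/s/cm^2

108.4 cm^3/s/cm^2


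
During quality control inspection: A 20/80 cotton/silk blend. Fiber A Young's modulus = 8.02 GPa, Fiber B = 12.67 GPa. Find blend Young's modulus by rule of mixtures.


Formula: Blend property = (fraction_A * property_A) + (fraction_B * property_B)
Step 1: Contribution A = 20/100 * 8.02 GPa = 1.604 GPa
Step 2: Contribution B = 80/100 * 12.67 GPa = 10.136 GPa
Step 3: Blend Young's modulus = 1.604 + 10.136 = 11.74 GPa

11.74 GPa


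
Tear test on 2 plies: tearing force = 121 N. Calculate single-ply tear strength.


Formula: Per-ply strength = Total force / Number of plies
Per-ply = 121 N / 2
Per-ply = 60.5 N

60.5 N


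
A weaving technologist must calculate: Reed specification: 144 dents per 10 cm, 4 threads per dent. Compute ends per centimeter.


Formula: EPC = (dents per 10 cm * ends per dent) / 10
Step 1: Total ends per 10 cm = 144 * 4 = 576
Step 2: EPC = 576 / 10 = 57.6 ends/cm

57.6 ends/cm


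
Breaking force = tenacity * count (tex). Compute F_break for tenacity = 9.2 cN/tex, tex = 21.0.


Formula: Breaking force = Tenacity * Linear density
F = 9.2 cN/tex * 21.0 tex
F = 193.20 cN

193.20 cN


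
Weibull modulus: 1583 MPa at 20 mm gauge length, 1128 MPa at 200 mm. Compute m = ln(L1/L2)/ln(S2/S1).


Formula: m = ln(L1/L2) / ln(S2/S1)
Step 1: ln(L1/L2) = ln(20/200) = -2.30259
Step 2: S2/S1 = 1128/1583 = 0.71257
Step 3: ln(S2/S1) = ln(0.71257) = -0.33888
Step 4: m = -2.30259 / -0.33888 = 6.79

6.79 (Weibull m)


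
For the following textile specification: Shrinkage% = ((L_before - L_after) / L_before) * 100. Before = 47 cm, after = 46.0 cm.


Formula: Shrinkage% = ((L_before - L_after) / L_before) * 100
Step 1: Shrinkage = 47 - 46.0 = 1.0 cm
Step 2: Shrinkage% = (1.0 / 47) * 100
Step 3: Shrinkage% = 0.021277 * 100 = 2.1277% ≈ 2.1%

2.1%


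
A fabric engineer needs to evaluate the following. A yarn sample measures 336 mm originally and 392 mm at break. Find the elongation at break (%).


Formula: Elongation (%) = ((L_break - L0) / L0) * 100
Step 1: Extension = 392 - 336 = 56 mm
Step 2: Elongation = (56 / 336) * 100
Step 3: Elongation = 0.166667 * 100 = 16.6667% ≈ 16.7%

16.7%


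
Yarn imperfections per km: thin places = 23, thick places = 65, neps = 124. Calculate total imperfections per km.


Formula: Total = thin places + thick places + neps
Total = 23 + 65 + 124
Total = 212 imperfections/km

212 imperfections/km


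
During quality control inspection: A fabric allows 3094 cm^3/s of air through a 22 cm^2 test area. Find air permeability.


Formula: Air Permeability = Airflow / Test Area
AP = 3094 cm^3/s / 22 cm^2
AP = 140.6 cm^3/s/cm^2

140.6 cm^3/s/cm^2


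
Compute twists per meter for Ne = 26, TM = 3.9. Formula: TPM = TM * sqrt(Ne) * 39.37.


Formula: TPM = TM * sqrt(Ne) * 39.37
Step 1: sqrt(Ne) = sqrt(26) = 5.099
Step 2: TM * sqrt(Ne) = 3.9 * 5.099 = 19.8861
Step 3: TPM = 19.8861 * 39.37 = 783 twists/m

783 twists/m


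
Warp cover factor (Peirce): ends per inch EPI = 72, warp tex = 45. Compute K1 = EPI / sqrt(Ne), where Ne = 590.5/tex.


Formula: K1 = EPI / sqrt(Ne), with Ne = 590.5 / tex_warp
Step 1: Ne = 590.5 / 45 = 13.122
Step 2: sqrt(Ne) = sqrt(13.122) = 3.6224
Step 3: K1 = 72 / 3.6224 = 19.9

19.9


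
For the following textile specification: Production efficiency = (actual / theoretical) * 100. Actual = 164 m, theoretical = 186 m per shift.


Formula: Efficiency% = (Actual output / Theoretical output) * 100
Efficiency% = (164 / 186) * 100
Efficiency% = 0.88172 * 100 = 88.172% ≈ 88.2%

88.2%


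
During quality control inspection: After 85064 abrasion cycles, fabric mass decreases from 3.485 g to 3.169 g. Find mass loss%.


Formula: Mass loss% = ((m_before - m_after) / m_before) * 100
Step 1: Mass loss = 3.485 - 3.169 = 0.316 g
Step 2: Ratio = 0.316 / 3.485 = 0.0906743
Step 3: Mass loss% = 0.0906743 * 100 = 9.06743% ≈ 9.07%

9.07%


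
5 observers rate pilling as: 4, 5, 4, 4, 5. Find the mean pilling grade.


Formula: Mean = sum / count
Sum = 4 + 5 + 4 + 4 + 5 = 22
Mean = 22 / 5 = 4.4

4.4


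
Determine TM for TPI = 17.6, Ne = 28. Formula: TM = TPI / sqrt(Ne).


Formula: TM = TPI / sqrt(Ne)
Step 1: sqrt(Ne) = sqrt(28) = 5.2915
Step 2: TM = 17.6 / 5.2915 = 3.33

3.33 TM


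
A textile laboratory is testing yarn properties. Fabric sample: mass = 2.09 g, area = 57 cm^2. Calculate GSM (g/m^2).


Formula: GSM = mass_g / area_m2
Step 1: Convert area: 57 cm^2 = 57 / 10000 = 0.0057 m^2
Step 2: GSM = 2.09 g / 0.0057 m^2 = 366.7 g/m^2

366.7 g/m^2


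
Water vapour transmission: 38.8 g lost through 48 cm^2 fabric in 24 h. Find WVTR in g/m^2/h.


Formula: WVTR = mass_loss / (area * time)
Step 1: Convert area: 48 cm^2 = 0.0048 m^2
Step 2: WVTR = 38.8 g / (0.0048 m^2 * 24 h)
Step 3: WVTR = 38.8 / 0.1152 = 336.8 g/m^2/h

336.8 g/m^2/h


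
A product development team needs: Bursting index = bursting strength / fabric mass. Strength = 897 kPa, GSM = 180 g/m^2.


Formula: Bursting Index = Bursting Strength / Fabric GSM
BI = 897 kPa / 180 g/m^2
BI = 4.983 kPa/(g/m^2)

4.983 kPa/(g/m^2)


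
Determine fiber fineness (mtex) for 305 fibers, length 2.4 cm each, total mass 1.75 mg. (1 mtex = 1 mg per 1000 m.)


Formula: fineness (mtex) = mass (mg) / total length (km) = (mass_mg / total_length_m) * 1000
Step 1: Convert fiber length: 2.4 cm = 0.024 m
Step 2: Total fiber length = 305 * 0.024 = 7.32 m
Step 3: Linear density = 1.75 mg / 7.32 m = 0.2391 mg/m
Step 4: fineness = 0.2391 * 1000 = 239.1 mtex

239.1 mtex


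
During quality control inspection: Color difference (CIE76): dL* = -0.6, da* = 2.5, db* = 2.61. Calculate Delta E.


Formula: Delta E = sqrt(dL*^2 + da*^2 + db*^2)
Step 1: dL*^2 = (-0.6)^2 = 0.36
Step 2: da*^2 = 2.5^2 = 6.25
Step 3: db*^2 = 2.61^2 = 6.8121
Step 4: Sum = 0.36 + 6.25 + 6.8121 = 13.4221
Step 5: Delta E = sqrt(13.4221) = 3.66

3.66 Delta E


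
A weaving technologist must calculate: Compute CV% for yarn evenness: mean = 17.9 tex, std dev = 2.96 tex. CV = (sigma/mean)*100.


Formula: CV% = (standard deviation / mean) * 100
Step 1: Ratio = 2.96 / 17.9 = 0.165363
Step 2: CV% = 0.165363 * 100 = 16.5363% ≈ 16.5%

16.5%


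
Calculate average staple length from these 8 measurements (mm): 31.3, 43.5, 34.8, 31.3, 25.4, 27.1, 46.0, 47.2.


Formula: Mean = sum of lengths / count
Sum = 31.3 + 43.5 + 34.8 + 31.3 + 25.4 + 27.1 + 46.0 + 47.2
Sum = 286.6 mm
Mean = 286.6 / 8 = 35.83 mm

35.83 mm


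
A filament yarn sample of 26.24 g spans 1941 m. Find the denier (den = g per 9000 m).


Formula: den = (mass_g / length_m) * 9000
Substituting: den = (26.24 / 1941) * 9000
Intermediate: 26.24 / 1941 = 0.0135188 g/m
den = 0.0135188 * 9000 = 121.7 denier

121.7 denier


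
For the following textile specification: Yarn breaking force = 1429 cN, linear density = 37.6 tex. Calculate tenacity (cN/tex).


Formula: Tenacity = Breaking force / Linear density
Tenacity = 1429 cN / 37.6 tex
Tenacity = 38.01 cN/tex

38.01 cN/tex


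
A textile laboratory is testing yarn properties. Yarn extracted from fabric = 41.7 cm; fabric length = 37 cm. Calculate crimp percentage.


Formula: Crimp% = ((L_yarn - L_fabric) / L_fabric) * 100
Step 1: Extension = 41.7 - 37 = 4.7 cm
Step 2: Crimp% = (4.7 / 37) * 100
Step 3: Crimp% = 0.127027 * 100 = 12.7027% ≈ 12.7%

12.7%


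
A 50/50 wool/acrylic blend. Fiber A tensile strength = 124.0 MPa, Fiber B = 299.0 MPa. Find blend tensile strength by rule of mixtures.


Formula: Blend property = (fraction_A * property_A) + (fraction_B * property_B)
Step 1: Contribution A = 50/100 * 124.0 MPa = 62.0 MPa
Step 2: Contribution B = 50/100 * 299.0 MPa = 149.5 MPa
Step 3: Blend tensile strength = 62.0 + 149.5 = 211.5 MPa

211.5 MPa


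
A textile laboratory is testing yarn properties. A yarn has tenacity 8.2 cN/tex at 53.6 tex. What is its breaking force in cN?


Formula: Breaking force = Tenacity * Linear density
F = 8.2 cN/tex * 53.6 tex
F = 439.52 cN

439.52 cN


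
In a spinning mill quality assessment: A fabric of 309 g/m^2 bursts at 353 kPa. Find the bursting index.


Formula: Bursting Index = Bursting Strength / Fabric GSM
BI = 353 kPa / 309 g/m^2
BI = 1.142 kPa/(g/m^2)

1.142 kPa/(g/m^2)


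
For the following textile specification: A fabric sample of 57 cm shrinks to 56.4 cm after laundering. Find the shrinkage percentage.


Formula: Shrinkage% = ((L_before - L_after) / L_before) * 100
Step 1: Shrinkage = 57 - 56.4 = 0.6 cm
Step 2: Shrinkage% = (0.6 / 57) * 100
Step 3: Shrinkage% = 0.010526 * 100 = 1.0526% ≈ 1.1%

1.1%


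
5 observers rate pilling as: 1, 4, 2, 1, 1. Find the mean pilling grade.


Formula: Mean = sum / count
Sum = 1 + 4 + 2 + 1 + 1 = 9
Mean = 9 / 5 = 1.8

1.8


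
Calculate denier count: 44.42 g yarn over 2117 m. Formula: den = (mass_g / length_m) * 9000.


Formula: den = (mass_g / length_m) * 9000
Substituting: den = (44.42 / 2117) * 9000
Intermediate: 44.42 / 2117 = 0.02098252 g/m
den = 0.02098252 * 9000 = 188.8 denier

188.8 denier


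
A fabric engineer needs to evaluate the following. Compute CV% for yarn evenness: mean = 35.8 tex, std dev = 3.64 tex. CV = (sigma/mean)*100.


Formula: CV% = (standard deviation / mean) * 100
Step 1: Ratio = 3.64 / 35.8 = 0.101676
Step 2: CV% = 0.101676 * 100 = 10.1676% ≈ 10.2%

10.2%


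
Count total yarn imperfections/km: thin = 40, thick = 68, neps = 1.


Formula: Total = thin places + thick places + neps
Total = 40 + 68 + 1
Total = 109 imperfections/km

109 imperfections/km


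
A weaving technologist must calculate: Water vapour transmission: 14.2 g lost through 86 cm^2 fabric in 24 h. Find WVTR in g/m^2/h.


Formula: WVTR = mass_loss / (area * time)
Step 1: Convert area: 86 cm^2 = 0.0086 m^2
Step 2: WVTR = 14.2 g / (0.0086 m^2 * 24 h)
Step 3: WVTR = 14.2 / 0.2064 = 68.8 g/m^2/h

68.8 g/m^2/h


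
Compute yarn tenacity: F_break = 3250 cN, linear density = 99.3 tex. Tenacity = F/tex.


Formula: Tenacity = Breaking force / Linear density
Tenacity = 3250 cN / 99.3 tex
Tenacity = 32.73 cN/tex

32.73 cN/tex


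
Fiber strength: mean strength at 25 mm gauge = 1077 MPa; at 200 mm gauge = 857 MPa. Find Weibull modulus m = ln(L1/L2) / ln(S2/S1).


Formula: m = ln(L1/L2) / ln(S2/S1)
Step 1: ln(L1/L2) = ln(25/200) = -2.07944
Step 2: S2/S1 = 857/1077 = 0.79573
Step 3: ln(S2/S1) = ln(0.79573) = -0.22850
Step 4: m = -2.07944 / -0.22850 = 9.10

9.10 (Weibull m)


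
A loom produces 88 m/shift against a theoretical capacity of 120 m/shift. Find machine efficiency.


Formula: Efficiency% = (Actual output / Theoretical output) * 100
Efficiency% = (88 / 120) * 100
Efficiency% = 0.733333 * 100 = 73.3333% ≈ 73.3%

73.3%


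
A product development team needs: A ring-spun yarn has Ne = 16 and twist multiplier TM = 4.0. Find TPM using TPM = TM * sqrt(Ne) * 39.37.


Formula: TPM = TM * sqrt(Ne) * 39.37
Step 1: sqrt(Ne) = sqrt(16) = 4
Step 2: TM * sqrt(Ne) = 4.0 * 4 = 16
Step 3: TPM = 16 * 39.37 = 630 twists/m

630 twists/m


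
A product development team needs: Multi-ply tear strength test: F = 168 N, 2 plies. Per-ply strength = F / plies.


Formula: Per-ply strength = Total force / Number of plies
Per-ply = 168 N / 2
Per-ply = 84 N

84 N


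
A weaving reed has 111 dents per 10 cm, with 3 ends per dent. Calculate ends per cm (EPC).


Formula: EPC = (dents per 10 cm * ends per dent) / 10
Step 1: Total ends per 10 cm = 111 * 3 = 333
Step 2: EPC = 333 / 10 = 33.3 ends/cm

33.3 ends/cm


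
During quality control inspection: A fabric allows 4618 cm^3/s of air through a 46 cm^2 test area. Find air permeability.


Formula: Air Permeability = Airflow / Test Area
AP = 4618 cm^3/s / 46 cm^2
AP = 100.4 cm^3/s/cm^2

100.4 cm^3/s/cm^2


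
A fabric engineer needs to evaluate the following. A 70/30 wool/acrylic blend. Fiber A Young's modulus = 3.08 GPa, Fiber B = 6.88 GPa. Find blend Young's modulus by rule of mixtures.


Formula: Blend property = (fraction_A * property_A) + (fraction_B * property_B)
Step 1: Contribution A = 70/100 * 3.08 GPa = 2.156 GPa
Step 2: Contribution B = 30/100 * 6.88 GPa = 2.064 GPa
Step 3: Blend Young's modulus = 2.156 + 2.064 = 4.22 GPa

4.22 GPa


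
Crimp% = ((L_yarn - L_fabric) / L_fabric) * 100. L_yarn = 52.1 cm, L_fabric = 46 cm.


Formula: Crimp% = ((L_yarn - L_fabric) / L_fabric) * 100
Step 1: Extension = 52.1 - 46 = 6.1 cm
Step 2: Crimp% = (6.1 / 46) * 100
Step 3: Crimp% = 0.132609 * 100 = 13.2609% ≈ 13.3%

13.3%


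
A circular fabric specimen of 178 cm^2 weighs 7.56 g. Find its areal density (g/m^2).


Formula: GSM = mass_g / area_m2
Step 1: Convert area: 178 cm^2 = 178 / 10000 = 0.0178 m^2
Step 2: GSM = 7.56 g / 0.0178 m^2 = 424.7 g/m^2

424.7 g/m^2


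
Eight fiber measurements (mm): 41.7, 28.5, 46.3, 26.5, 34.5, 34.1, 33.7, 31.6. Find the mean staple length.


Formula: Mean = sum of lengths / count
Sum = 41.7 + 28.5 + 46.3 + 26.5 + 34.5 + 34.1 + 33.7 + 31.6
Sum = 276.9 mm
Mean = 276.9 / 8 = 34.61 mm

34.61 mm


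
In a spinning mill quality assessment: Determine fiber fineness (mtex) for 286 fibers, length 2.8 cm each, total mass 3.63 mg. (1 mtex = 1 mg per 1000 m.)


Formula: fineness (mtex) = mass (mg) / total length (km) = (mass_mg / total_length_m) * 1000
Step 1: Convert fiber length: 2.8 cm = 0.028 m
Step 2: Total fiber length = 286 * 0.028 = 8.008 m
Step 3: Linear density = 3.63 mg / 8.008 m = 0.4533 mg/m
Step 4: fineness = 0.4533 * 1000 = 453.3 mtex

453.3 mtex


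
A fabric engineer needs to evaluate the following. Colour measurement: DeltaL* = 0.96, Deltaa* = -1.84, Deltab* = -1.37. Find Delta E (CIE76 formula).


Formula: Delta E = sqrt(dL*^2 + da*^2 + db*^2)
Step 1: dL*^2 = 0.96^2 = 0.9216
Step 2: da*^2 = (-1.84)^2 = 3.3856
Step 3: db*^2 = (-1.37)^2 = 1.8769
Step 4: Sum = 0.9216 + 3.3856 + 1.8769 = 6.1841
Step 5: Delta E = sqrt(6.1841) = 2.49

2.49 Delta E


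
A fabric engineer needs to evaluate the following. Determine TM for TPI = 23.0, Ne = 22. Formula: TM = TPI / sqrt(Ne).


Formula: TM = TPI / sqrt(Ne)
Step 1: sqrt(Ne) = sqrt(22) = 4.6904
Step 2: TM = 23.0 / 4.6904 = 4.90

4.90 TM


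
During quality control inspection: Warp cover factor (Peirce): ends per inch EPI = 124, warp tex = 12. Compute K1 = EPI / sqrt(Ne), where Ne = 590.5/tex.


Formula: K1 = EPI / sqrt(Ne), with Ne = 590.5 / tex_warp
Step 1: Ne = 590.5 / 12 = 49.208
Step 2: sqrt(Ne) = sqrt(49.208) = 7.0148
Step 3: K1 = 124 / 7.0148 = 17.7

17.7


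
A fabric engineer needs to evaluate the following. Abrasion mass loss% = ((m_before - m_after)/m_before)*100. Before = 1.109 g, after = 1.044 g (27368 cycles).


Formula: Mass loss% = ((m_before - m_after) / m_before) * 100
Step 1: Mass loss = 1.109 - 1.044 = 0.065 g
Step 2: Ratio = 0.065 / 1.109 = 0.0586114
Step 3: Mass loss% = 0.0586114 * 100 = 5.86114% ≈ 5.86%

5.86%


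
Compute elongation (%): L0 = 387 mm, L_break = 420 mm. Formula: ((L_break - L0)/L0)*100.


Formula: Elongation (%) = ((L_break - L0) / L0) * 100
Step 1: Extension = 420 - 387 = 33 mm
Step 2: Elongation = (33 / 387) * 100
Step 3: Elongation = 0.085271 * 100 = 8.5271% ≈ 8.5%

8.5%


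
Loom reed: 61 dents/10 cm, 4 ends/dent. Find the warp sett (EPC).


Formula: EPC = (dents per 10 cm * ends per dent) / 10
Step 1: Total ends per 10 cm = 61 * 4 = 244
Step 2: EPC = 244 / 10 = 24.4 ends/cm

24.4 ends/cm


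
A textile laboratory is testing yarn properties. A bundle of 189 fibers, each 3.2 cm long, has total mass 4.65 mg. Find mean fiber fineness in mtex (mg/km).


Formula: fineness (mtex) = mass (mg) / total length (km) = (mass_mg / total_length_m) * 1000
Step 1: Convert fiber length: 3.2 cm = 0.032 m
Step 2: Total fiber length = 189 * 0.032 = 6.048 m
Step 3: Linear density = 4.65 mg / 6.048 m = 0.7688 mg/m
Step 4: fineness = 0.7688 * 1000 = 768.8 mtex

768.8 mtex


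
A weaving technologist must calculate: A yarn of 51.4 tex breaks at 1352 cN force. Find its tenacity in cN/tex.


Formula: Tenacity = Breaking force / Linear density
Tenacity = 1352 cN / 51.4 tex
Tenacity = 26.30 cN/tex

26.30 cN/tex


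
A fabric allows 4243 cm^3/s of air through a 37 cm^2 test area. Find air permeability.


Formula: Air Permeability = Airflow / Test Area
AP = 4243 cm^3/s / 37 cm^2
AP = 114.7 cm^3/s/cm^2

114.7 cm^3/s/cm^2


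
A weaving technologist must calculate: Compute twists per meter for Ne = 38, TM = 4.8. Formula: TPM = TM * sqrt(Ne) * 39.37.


Formula: TPM = TM * sqrt(Ne) * 39.37
Step 1: sqrt(Ne) = sqrt(38) = 6.1644
Step 2: TM * sqrt(Ne) = 4.8 * 6.1644 = 29.5891
Step 3: TPM = 29.5891 * 39.37 = 1165 twists/m

1165 twists/m


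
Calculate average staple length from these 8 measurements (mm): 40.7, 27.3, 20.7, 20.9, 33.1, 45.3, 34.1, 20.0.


Formula: Mean = sum of lengths / count
Sum = 40.7 + 27.3 + 20.7 + 20.9 + 33.1 + 45.3 + 34.1 + 20.0
Sum = 242.1 mm
Mean = 242.1 / 8 = 30.26 mm

30.26 mm


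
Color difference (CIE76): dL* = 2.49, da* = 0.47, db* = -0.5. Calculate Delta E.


Formula: Delta E = sqrt(dL*^2 + da*^2 + db*^2)
Step 1: dL*^2 = 2.49^2 = 6.2001
Step 2: da*^2 = 0.47^2 = 0.2209
Step 3: db*^2 = (-0.5)^2 = 0.25
Step 4: Sum = 6.2001 + 0.2209 + 0.25 = 6.671
Step 5: Delta E = sqrt(6.671) = 2.58

2.58 Delta E


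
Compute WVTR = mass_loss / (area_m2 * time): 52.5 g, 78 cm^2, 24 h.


Formula: WVTR = mass_loss / (area * time)
Step 1: Convert area: 78 cm^2 = 0.0078 m^2
Step 2: WVTR = 52.5 g / (0.0078 m^2 * 24 h)
Step 3: WVTR = 52.5 / 0.1872 = 280.4 g/m^2/h

280.4 g/m^2/h


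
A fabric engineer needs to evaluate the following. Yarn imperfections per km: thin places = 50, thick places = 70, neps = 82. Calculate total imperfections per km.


Formula: Total = thin places + thick places + neps
Total = 50 + 70 + 82
Total = 202 imperfections/km

202 imperfections/km


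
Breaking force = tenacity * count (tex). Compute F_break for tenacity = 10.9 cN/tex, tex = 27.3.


Formula: Breaking force = Tenacity * Linear density
F = 10.9 cN/tex * 27.3 tex
F = 297.57 cN

297.57 cN


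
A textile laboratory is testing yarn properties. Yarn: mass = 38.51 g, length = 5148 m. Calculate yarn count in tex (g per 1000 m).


Formula: Tex = (mass_g / length_m) * 1000
Substituting: Tex = (38.51 / 5148) * 1000
Intermediate: 38.51 / 5148 = 0.00748057 g/m
Tex = 0.00748057 * 1000 = 7.48 tex

7.48 tex


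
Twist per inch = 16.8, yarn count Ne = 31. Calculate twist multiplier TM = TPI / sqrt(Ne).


Formula: TM = TPI / sqrt(Ne)
Step 1: sqrt(Ne) = sqrt(31) = 5.5678
Step 2: TM = 16.8 / 5.5678 = 3.02

3.02 TM


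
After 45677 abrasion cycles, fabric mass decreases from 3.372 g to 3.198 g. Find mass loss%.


Formula: Mass loss% = ((m_before - m_after) / m_before) * 100
Step 1: Mass loss = 3.372 - 3.198 = 0.174 g
Step 2: Ratio = 0.174 / 3.372 = 0.0516014
Step 3: Mass loss% = 0.0516014 * 100 = 5.16014% ≈ 5.16%

5.16%


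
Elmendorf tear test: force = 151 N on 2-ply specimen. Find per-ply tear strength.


Formula: Per-ply strength = Total force / Number of plies
Per-ply = 151 N / 2
Per-ply = 75.5 N

75.5 N


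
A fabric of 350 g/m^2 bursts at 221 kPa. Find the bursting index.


Formula: Bursting Index = Bursting Strength / Fabric GSM
BI = 221 kPa / 350 g/m^2
BI = 0.631 kPa/(g/m^2)

0.631 kPa/(g/m^2)


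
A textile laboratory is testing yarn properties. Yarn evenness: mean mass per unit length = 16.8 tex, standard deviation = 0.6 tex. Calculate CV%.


Formula: CV% = (standard deviation / mean) * 100
Step 1: Ratio = 0.6 / 16.8 = 0.035714
Step 2: CV% = 0.035714 * 100 = 3.5714% ≈ 3.6%

3.6%


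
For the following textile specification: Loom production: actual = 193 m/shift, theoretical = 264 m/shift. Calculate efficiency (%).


Formula: Efficiency% = (Actual output / Theoretical output) * 100
Efficiency% = (193 / 264) * 100
Efficiency% = 0.731061 * 100 = 73.1061% ≈ 73.1%

73.1%


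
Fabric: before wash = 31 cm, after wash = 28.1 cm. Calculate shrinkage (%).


Formula: Shrinkage% = ((L_before - L_after) / L_before) * 100
Step 1: Shrinkage = 31 - 28.1 = 2.9 cm
Step 2: Shrinkage% = (2.9 / 31) * 100
Step 3: Shrinkage% = 0.093548 * 100 = 9.3548% ≈ 9.4%

9.4%


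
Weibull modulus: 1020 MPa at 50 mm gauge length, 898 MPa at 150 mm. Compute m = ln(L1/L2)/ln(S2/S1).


Formula: m = ln(L1/L2) / ln(S2/S1)
Step 1: ln(L1/L2) = ln(50/150) = -1.09861
Step 2: S2/S1 = 898/1020 = 0.88039
Step 3: ln(S2/S1) = ln(0.88039) = -0.12739
Step 4: m = -1.09861 / -0.12739 = 8.62

8.62 (Weibull m)


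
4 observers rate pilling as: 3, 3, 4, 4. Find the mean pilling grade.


Formula: Mean = sum / count
Sum = 3 + 3 + 4 + 4 = 14
Mean = 14 / 4 = 3.5

3.5


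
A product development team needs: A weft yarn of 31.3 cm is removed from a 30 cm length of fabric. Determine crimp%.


Formula: Crimp% = ((L_yarn - L_fabric) / L_fabric) * 100
Step 1: Extension = 31.3 - 30 = 1.3 cm
Step 2: Crimp% = (1.3 / 30) * 100
Step 3: Crimp% = 0.043333 * 100 = 4.3333% ≈ 4.3%

4.3%


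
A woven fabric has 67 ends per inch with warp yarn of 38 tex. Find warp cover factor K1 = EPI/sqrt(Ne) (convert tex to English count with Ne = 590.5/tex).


Formula: K1 = EPI / sqrt(Ne), with Ne = 590.5 / tex_warp
Step 1: Ne = 590.5 / 38 = 15.539
Step 2: sqrt(Ne) = sqrt(15.539) = 3.942
Step 3: K1 = 67 / 3.942 = 17.0

17.0


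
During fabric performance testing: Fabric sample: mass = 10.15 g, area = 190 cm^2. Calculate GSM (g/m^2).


Formula: GSM = mass_g / area_m2
Step 1: Convert area: 190 cm^2 = 190 / 10000 = 0.019 m^2
Step 2: GSM = 10.15 g / 0.019 m^2 = 534.2 g/m^2

534.2 g/m^2


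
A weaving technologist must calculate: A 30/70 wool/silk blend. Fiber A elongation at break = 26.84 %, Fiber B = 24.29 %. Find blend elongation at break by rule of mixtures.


Formula: Blend property = (fraction_A * property_A) + (fraction_B * property_B)
Step 1: Contribution A = 30/100 * 26.84 % = 8.052 %
Step 2: Contribution B = 70/100 * 24.29 % = 17.003 %
Step 3: Blend elongation at break = 8.052 + 17.003 = 25.055 %

25.055 %


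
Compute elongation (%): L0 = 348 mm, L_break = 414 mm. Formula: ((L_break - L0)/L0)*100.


Formula: Elongation (%) = ((L_break - L0) / L0) * 100
Step 1: Extension = 414 - 348 = 66 mm
Step 2: Elongation = (66 / 348) * 100
Step 3: Elongation = 0.189655 * 100 = 18.9655% ≈ 19.0%

19.0%


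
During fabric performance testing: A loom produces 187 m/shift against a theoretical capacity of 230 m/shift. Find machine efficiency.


Formula: Efficiency% = (Actual output / Theoretical output) * 100
Efficiency% = (187 / 230) * 100
Efficiency% = 0.813043 * 100 = 81.3043% ≈ 81.3%

81.3%


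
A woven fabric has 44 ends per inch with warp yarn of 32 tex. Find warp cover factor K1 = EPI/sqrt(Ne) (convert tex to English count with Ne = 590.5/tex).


Formula: K1 = EPI / sqrt(Ne), with Ne = 590.5 / tex_warp
Step 1: Ne = 590.5 / 32 = 18.453
Step 2: sqrt(Ne) = sqrt(18.453) = 4.2957
Step 3: K1 = 44 / 4.2957 = 10.2

10.2


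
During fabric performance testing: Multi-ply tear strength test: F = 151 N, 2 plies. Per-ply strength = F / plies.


Formula: Per-ply strength = Total force / Number of plies
Per-ply = 151 N / 2
Per-ply = 75.5 N

75.5 N


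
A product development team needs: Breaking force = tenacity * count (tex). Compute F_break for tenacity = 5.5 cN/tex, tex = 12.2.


Formula: Breaking force = Tenacity * Linear density
F = 5.5 cN/tex * 12.2 tex
F = 67.10 cN

67.10 cN


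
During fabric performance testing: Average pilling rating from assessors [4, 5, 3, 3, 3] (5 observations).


Formula: Mean = sum / count
Sum = 4 + 5 + 3 + 3 + 3 = 18
Mean = 18 / 5 = 3.6

3.6


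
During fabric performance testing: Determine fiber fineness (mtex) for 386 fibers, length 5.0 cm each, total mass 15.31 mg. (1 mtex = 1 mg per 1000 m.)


Formula: fineness (mtex) = mass (mg) / total length (km) = (mass_mg / total_length_m) * 1000
Step 1: Convert fiber length: 5.0 cm = 0.05 m
Step 2: Total fiber length = 386 * 0.05 = 19.3 m
Step 3: Linear density = 15.31 mg / 19.3 m = 0.7933 mg/m
Step 4: fineness = 0.7933 * 1000 = 793.3 mtex

793.3 mtex


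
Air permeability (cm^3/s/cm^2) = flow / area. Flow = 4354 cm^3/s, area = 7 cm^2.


Formula: Air Permeability = Airflow / Test Area
AP = 4354 cm^3/s / 7 cm^2
AP = 622.0 cm^3/s/cm^2

622.0 cm^3/s/cm^2


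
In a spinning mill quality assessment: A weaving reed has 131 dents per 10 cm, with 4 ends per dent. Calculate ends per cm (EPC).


Formula: EPC = (dents per 10 cm * ends per dent) / 10
Step 1: Total ends per 10 cm = 131 * 4 = 524
Step 2: EPC = 524 / 10 = 52.4 ends/cm

52.4 ends/cm


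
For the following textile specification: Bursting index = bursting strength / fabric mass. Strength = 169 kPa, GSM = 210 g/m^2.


Formula: Bursting Index = Bursting Strength / Fabric GSM
BI = 169 kPa / 210 g/m^2
BI = 0.805 kPa/(g/m^2)

0.805 kPa/(g/m^2)


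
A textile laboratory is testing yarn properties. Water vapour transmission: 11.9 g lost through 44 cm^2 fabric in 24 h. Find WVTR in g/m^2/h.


Formula: WVTR = mass_loss / (area * time)
Step 1: Convert area: 44 cm^2 = 0.0044 m^2
Step 2: WVTR = 11.9 g / (0.0044 m^2 * 24 h)
Step 3: WVTR = 11.9 / 0.1056 = 112.7 g/m^2/h

112.7 g/m^2/h


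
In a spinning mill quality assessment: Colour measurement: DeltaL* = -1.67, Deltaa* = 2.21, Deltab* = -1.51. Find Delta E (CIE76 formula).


Formula: Delta E = sqrt(dL*^2 + da*^2 + db*^2)
Step 1: dL*^2 = (-1.67)^2 = 2.7889
Step 2: da*^2 = 2.21^2 = 4.8841
Step 3: db*^2 = (-1.51)^2 = 2.2801
Step 4: Sum = 2.7889 + 4.8841 + 2.2801 = 9.9531
Step 5: Delta E = sqrt(9.9531) = 3.15

3.15 Delta E


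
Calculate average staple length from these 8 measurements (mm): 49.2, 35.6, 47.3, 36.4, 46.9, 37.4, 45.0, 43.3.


Formula: Mean = sum of lengths / count
Sum = 49.2 + 35.6 + 47.3 + 36.4 + 46.9 + 37.4 + 45.0 + 43.3
Sum = 341.1 mm
Mean = 341.1 / 8 = 42.64 mm

42.64 mm
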